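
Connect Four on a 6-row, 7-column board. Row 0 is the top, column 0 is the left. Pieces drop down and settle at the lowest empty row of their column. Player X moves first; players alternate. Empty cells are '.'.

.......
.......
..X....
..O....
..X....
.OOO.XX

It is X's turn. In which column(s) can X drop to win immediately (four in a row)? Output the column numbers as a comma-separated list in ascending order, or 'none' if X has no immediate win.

col 0: drop X → no win
col 1: drop X → no win
col 2: drop X → no win
col 3: drop X → no win
col 4: drop X → no win
col 5: drop X → no win
col 6: drop X → no win

Answer: none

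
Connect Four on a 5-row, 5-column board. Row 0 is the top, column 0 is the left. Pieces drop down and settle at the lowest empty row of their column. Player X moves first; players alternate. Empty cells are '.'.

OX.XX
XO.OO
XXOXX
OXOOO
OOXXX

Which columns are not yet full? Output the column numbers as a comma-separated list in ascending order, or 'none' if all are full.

col 0: top cell = 'O' → FULL
col 1: top cell = 'X' → FULL
col 2: top cell = '.' → open
col 3: top cell = 'X' → FULL
col 4: top cell = 'X' → FULL

Answer: 2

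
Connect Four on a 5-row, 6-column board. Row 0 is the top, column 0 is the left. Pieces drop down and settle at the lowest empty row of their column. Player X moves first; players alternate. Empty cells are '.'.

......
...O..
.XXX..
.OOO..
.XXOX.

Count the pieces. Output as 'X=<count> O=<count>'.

X=6 O=5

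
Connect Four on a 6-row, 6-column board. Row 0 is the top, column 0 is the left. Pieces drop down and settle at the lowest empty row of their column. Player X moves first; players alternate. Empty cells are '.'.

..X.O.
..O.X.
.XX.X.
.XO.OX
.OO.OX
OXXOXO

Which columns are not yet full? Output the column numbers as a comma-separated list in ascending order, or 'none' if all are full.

Answer: 0,1,3,5

Derivation:
col 0: top cell = '.' → open
col 1: top cell = '.' → open
col 2: top cell = 'X' → FULL
col 3: top cell = '.' → open
col 4: top cell = 'O' → FULL
col 5: top cell = '.' → open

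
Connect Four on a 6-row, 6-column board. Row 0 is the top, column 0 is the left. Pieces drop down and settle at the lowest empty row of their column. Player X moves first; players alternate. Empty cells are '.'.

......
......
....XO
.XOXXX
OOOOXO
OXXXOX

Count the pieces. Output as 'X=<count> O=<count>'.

X=10 O=9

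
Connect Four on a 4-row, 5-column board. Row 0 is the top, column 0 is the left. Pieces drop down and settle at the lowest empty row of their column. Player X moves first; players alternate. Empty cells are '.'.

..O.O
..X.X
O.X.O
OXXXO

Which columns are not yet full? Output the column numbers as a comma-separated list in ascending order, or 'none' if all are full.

Answer: 0,1,3

Derivation:
col 0: top cell = '.' → open
col 1: top cell = '.' → open
col 2: top cell = 'O' → FULL
col 3: top cell = '.' → open
col 4: top cell = 'O' → FULL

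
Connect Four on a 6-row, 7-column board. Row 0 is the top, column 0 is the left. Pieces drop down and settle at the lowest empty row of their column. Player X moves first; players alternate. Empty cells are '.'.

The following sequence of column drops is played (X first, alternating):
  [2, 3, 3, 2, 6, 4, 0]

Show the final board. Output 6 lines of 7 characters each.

Move 1: X drops in col 2, lands at row 5
Move 2: O drops in col 3, lands at row 5
Move 3: X drops in col 3, lands at row 4
Move 4: O drops in col 2, lands at row 4
Move 5: X drops in col 6, lands at row 5
Move 6: O drops in col 4, lands at row 5
Move 7: X drops in col 0, lands at row 5

Answer: .......
.......
.......
.......
..OX...
X.XOO.X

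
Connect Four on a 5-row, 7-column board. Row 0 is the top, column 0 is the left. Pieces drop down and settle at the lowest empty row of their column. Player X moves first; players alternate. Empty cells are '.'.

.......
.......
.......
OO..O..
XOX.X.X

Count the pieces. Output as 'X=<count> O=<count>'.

X=4 O=4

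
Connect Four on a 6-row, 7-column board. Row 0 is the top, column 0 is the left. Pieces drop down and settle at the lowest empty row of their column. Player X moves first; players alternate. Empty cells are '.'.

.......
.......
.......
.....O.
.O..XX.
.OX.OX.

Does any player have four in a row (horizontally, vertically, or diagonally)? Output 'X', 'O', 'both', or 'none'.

none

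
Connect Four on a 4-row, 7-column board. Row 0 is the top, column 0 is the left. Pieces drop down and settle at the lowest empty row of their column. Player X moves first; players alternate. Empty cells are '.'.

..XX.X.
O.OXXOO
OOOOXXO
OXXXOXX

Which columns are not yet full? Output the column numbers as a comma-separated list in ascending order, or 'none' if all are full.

Answer: 0,1,4,6

Derivation:
col 0: top cell = '.' → open
col 1: top cell = '.' → open
col 2: top cell = 'X' → FULL
col 3: top cell = 'X' → FULL
col 4: top cell = '.' → open
col 5: top cell = 'X' → FULL
col 6: top cell = '.' → open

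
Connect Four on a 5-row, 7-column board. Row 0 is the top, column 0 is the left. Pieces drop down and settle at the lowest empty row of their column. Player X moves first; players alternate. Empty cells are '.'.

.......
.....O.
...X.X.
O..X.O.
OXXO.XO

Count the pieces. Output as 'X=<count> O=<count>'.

X=6 O=6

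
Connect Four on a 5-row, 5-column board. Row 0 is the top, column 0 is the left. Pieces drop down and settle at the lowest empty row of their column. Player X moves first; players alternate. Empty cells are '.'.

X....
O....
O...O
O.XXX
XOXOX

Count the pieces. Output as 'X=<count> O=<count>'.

X=7 O=6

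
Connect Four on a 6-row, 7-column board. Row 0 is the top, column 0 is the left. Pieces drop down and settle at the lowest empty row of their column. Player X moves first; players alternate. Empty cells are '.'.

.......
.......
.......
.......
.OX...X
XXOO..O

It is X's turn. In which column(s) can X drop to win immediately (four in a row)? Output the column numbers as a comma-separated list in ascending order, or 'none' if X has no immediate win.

Answer: none

Derivation:
col 0: drop X → no win
col 1: drop X → no win
col 2: drop X → no win
col 3: drop X → no win
col 4: drop X → no win
col 5: drop X → no win
col 6: drop X → no win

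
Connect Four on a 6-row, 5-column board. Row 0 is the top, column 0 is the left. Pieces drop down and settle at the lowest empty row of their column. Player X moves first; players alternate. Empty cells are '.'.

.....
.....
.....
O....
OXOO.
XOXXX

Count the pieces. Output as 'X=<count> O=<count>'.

X=5 O=5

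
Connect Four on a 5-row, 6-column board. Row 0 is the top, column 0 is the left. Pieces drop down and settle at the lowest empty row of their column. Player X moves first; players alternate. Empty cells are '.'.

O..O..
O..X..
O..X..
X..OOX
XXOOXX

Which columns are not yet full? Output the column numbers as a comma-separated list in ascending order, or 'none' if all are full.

col 0: top cell = 'O' → FULL
col 1: top cell = '.' → open
col 2: top cell = '.' → open
col 3: top cell = 'O' → FULL
col 4: top cell = '.' → open
col 5: top cell = '.' → open

Answer: 1,2,4,5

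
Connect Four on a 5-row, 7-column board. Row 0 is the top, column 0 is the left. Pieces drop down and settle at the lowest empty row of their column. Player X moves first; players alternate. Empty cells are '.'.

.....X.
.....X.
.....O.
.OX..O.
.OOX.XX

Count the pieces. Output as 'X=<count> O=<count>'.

X=6 O=5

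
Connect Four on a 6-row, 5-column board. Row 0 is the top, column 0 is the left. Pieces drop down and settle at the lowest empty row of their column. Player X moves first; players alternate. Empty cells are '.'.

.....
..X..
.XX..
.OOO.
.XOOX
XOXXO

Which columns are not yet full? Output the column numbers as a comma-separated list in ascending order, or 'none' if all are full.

Answer: 0,1,2,3,4

Derivation:
col 0: top cell = '.' → open
col 1: top cell = '.' → open
col 2: top cell = '.' → open
col 3: top cell = '.' → open
col 4: top cell = '.' → open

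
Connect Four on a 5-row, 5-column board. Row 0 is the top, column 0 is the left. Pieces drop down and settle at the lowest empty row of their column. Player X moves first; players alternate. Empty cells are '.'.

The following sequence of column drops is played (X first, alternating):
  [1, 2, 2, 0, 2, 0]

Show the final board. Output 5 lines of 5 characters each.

Move 1: X drops in col 1, lands at row 4
Move 2: O drops in col 2, lands at row 4
Move 3: X drops in col 2, lands at row 3
Move 4: O drops in col 0, lands at row 4
Move 5: X drops in col 2, lands at row 2
Move 6: O drops in col 0, lands at row 3

Answer: .....
.....
..X..
O.X..
OXO..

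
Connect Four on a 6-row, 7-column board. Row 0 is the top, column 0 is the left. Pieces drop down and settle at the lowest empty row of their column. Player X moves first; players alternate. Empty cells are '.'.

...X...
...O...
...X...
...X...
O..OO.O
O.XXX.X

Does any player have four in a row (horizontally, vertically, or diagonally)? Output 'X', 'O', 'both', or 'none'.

none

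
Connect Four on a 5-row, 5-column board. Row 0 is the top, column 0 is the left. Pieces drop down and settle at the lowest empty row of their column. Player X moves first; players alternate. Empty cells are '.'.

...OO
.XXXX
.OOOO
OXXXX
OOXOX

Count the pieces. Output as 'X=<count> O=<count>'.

X=10 O=10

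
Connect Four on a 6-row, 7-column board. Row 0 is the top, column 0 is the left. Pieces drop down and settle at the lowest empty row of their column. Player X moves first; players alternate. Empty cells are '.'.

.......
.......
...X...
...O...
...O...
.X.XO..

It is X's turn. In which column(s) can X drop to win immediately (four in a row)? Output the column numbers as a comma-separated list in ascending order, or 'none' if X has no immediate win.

col 0: drop X → no win
col 1: drop X → no win
col 2: drop X → no win
col 3: drop X → no win
col 4: drop X → no win
col 5: drop X → no win
col 6: drop X → no win

Answer: none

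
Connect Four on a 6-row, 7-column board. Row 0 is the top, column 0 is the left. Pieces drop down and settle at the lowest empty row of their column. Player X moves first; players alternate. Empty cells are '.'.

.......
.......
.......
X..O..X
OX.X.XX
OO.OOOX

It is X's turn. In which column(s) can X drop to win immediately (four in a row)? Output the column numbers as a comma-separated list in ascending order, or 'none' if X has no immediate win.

Answer: 4,6

Derivation:
col 0: drop X → no win
col 1: drop X → no win
col 2: drop X → no win
col 3: drop X → no win
col 4: drop X → WIN!
col 5: drop X → no win
col 6: drop X → WIN!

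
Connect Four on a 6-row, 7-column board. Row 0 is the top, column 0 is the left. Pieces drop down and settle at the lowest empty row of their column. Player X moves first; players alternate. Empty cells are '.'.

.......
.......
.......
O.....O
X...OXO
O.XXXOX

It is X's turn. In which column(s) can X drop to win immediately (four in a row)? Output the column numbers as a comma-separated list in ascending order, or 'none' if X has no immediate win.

Answer: 1

Derivation:
col 0: drop X → no win
col 1: drop X → WIN!
col 2: drop X → no win
col 3: drop X → no win
col 4: drop X → no win
col 5: drop X → no win
col 6: drop X → no win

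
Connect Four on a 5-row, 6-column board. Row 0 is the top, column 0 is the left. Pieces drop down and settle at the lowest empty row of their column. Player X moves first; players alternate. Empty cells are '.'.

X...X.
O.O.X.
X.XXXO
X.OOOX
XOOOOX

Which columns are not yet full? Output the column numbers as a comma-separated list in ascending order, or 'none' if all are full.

Answer: 1,2,3,5

Derivation:
col 0: top cell = 'X' → FULL
col 1: top cell = '.' → open
col 2: top cell = '.' → open
col 3: top cell = '.' → open
col 4: top cell = 'X' → FULL
col 5: top cell = '.' → open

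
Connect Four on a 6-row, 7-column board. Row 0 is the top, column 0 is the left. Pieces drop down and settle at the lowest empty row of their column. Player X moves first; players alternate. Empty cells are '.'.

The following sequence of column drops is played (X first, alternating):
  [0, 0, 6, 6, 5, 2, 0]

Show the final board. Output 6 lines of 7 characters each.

Move 1: X drops in col 0, lands at row 5
Move 2: O drops in col 0, lands at row 4
Move 3: X drops in col 6, lands at row 5
Move 4: O drops in col 6, lands at row 4
Move 5: X drops in col 5, lands at row 5
Move 6: O drops in col 2, lands at row 5
Move 7: X drops in col 0, lands at row 3

Answer: .......
.......
.......
X......
O.....O
X.O..XX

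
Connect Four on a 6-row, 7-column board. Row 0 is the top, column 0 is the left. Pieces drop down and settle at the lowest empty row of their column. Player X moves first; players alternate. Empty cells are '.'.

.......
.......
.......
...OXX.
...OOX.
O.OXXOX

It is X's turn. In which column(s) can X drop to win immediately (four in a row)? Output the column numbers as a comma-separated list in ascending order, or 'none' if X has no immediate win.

Answer: 3

Derivation:
col 0: drop X → no win
col 1: drop X → no win
col 2: drop X → no win
col 3: drop X → WIN!
col 4: drop X → no win
col 5: drop X → no win
col 6: drop X → no win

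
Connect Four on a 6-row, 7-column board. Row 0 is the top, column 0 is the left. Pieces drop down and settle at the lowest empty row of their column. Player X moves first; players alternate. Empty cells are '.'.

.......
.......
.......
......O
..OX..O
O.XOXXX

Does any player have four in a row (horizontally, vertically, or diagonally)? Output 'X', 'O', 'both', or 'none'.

none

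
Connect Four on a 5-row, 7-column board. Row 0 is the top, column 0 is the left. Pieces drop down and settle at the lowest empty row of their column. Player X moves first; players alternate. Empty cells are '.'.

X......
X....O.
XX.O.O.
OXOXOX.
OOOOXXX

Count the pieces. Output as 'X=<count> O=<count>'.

X=10 O=10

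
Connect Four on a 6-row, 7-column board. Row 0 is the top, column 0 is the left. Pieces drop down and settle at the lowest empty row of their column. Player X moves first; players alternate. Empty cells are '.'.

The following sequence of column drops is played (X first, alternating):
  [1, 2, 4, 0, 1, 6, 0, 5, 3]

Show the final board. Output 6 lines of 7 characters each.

Move 1: X drops in col 1, lands at row 5
Move 2: O drops in col 2, lands at row 5
Move 3: X drops in col 4, lands at row 5
Move 4: O drops in col 0, lands at row 5
Move 5: X drops in col 1, lands at row 4
Move 6: O drops in col 6, lands at row 5
Move 7: X drops in col 0, lands at row 4
Move 8: O drops in col 5, lands at row 5
Move 9: X drops in col 3, lands at row 5

Answer: .......
.......
.......
.......
XX.....
OXOXXOO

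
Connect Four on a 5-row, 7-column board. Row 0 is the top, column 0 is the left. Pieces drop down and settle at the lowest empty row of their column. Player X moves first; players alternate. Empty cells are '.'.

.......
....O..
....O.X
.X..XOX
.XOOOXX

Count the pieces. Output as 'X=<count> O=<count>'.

X=7 O=6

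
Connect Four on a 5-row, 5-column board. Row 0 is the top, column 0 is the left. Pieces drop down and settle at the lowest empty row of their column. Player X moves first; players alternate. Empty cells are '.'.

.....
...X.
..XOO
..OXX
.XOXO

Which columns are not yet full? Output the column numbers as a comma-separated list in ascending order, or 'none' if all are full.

col 0: top cell = '.' → open
col 1: top cell = '.' → open
col 2: top cell = '.' → open
col 3: top cell = '.' → open
col 4: top cell = '.' → open

Answer: 0,1,2,3,4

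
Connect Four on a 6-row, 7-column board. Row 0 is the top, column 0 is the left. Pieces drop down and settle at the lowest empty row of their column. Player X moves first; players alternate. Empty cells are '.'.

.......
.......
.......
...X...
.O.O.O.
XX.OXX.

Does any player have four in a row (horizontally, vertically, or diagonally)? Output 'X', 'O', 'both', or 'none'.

none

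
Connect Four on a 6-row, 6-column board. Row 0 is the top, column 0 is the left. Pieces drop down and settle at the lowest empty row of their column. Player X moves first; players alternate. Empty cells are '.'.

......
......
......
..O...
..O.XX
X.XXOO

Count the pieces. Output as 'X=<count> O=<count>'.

X=5 O=4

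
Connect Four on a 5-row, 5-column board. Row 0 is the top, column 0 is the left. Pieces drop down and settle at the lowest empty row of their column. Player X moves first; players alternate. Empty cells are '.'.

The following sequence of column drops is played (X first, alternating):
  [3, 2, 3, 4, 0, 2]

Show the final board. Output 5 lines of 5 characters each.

Move 1: X drops in col 3, lands at row 4
Move 2: O drops in col 2, lands at row 4
Move 3: X drops in col 3, lands at row 3
Move 4: O drops in col 4, lands at row 4
Move 5: X drops in col 0, lands at row 4
Move 6: O drops in col 2, lands at row 3

Answer: .....
.....
.....
..OX.
X.OXO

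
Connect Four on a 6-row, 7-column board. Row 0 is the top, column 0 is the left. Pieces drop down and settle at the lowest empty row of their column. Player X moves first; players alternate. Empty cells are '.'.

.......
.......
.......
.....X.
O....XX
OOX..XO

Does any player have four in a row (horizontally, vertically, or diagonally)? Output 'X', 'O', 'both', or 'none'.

none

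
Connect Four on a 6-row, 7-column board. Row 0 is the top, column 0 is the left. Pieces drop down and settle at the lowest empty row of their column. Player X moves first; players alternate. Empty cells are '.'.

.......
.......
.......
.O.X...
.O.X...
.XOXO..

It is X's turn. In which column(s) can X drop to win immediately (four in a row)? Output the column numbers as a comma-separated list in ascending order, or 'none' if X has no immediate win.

col 0: drop X → no win
col 1: drop X → no win
col 2: drop X → no win
col 3: drop X → WIN!
col 4: drop X → no win
col 5: drop X → no win
col 6: drop X → no win

Answer: 3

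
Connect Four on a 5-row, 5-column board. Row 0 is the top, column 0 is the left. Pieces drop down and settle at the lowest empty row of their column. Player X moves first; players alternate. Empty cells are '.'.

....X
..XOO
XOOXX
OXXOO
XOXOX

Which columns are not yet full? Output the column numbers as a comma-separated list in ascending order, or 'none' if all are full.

col 0: top cell = '.' → open
col 1: top cell = '.' → open
col 2: top cell = '.' → open
col 3: top cell = '.' → open
col 4: top cell = 'X' → FULL

Answer: 0,1,2,3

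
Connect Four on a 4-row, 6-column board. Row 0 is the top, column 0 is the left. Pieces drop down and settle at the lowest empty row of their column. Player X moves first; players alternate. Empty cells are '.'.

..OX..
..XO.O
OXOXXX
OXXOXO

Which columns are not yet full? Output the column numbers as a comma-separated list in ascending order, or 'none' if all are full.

col 0: top cell = '.' → open
col 1: top cell = '.' → open
col 2: top cell = 'O' → FULL
col 3: top cell = 'X' → FULL
col 4: top cell = '.' → open
col 5: top cell = '.' → open

Answer: 0,1,4,5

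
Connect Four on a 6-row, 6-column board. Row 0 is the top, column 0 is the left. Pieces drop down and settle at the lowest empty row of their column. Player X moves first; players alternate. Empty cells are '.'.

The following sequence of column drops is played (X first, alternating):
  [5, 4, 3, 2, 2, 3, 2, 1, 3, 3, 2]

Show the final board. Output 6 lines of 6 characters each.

Move 1: X drops in col 5, lands at row 5
Move 2: O drops in col 4, lands at row 5
Move 3: X drops in col 3, lands at row 5
Move 4: O drops in col 2, lands at row 5
Move 5: X drops in col 2, lands at row 4
Move 6: O drops in col 3, lands at row 4
Move 7: X drops in col 2, lands at row 3
Move 8: O drops in col 1, lands at row 5
Move 9: X drops in col 3, lands at row 3
Move 10: O drops in col 3, lands at row 2
Move 11: X drops in col 2, lands at row 2

Answer: ......
......
..XO..
..XX..
..XO..
.OOXOX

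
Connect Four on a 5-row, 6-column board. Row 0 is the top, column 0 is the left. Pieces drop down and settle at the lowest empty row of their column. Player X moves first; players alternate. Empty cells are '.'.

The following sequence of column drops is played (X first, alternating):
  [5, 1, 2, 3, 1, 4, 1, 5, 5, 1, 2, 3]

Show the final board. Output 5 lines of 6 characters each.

Move 1: X drops in col 5, lands at row 4
Move 2: O drops in col 1, lands at row 4
Move 3: X drops in col 2, lands at row 4
Move 4: O drops in col 3, lands at row 4
Move 5: X drops in col 1, lands at row 3
Move 6: O drops in col 4, lands at row 4
Move 7: X drops in col 1, lands at row 2
Move 8: O drops in col 5, lands at row 3
Move 9: X drops in col 5, lands at row 2
Move 10: O drops in col 1, lands at row 1
Move 11: X drops in col 2, lands at row 3
Move 12: O drops in col 3, lands at row 3

Answer: ......
.O....
.X...X
.XXO.O
.OXOOX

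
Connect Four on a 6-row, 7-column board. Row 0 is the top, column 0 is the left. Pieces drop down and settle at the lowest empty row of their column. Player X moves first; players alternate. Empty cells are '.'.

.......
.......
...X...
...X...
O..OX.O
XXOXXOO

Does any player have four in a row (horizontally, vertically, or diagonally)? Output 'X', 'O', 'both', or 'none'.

none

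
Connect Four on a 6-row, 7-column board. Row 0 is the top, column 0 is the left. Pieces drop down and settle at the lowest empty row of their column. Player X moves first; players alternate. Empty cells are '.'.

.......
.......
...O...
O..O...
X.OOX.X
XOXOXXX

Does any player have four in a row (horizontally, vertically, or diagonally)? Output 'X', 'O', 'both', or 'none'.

O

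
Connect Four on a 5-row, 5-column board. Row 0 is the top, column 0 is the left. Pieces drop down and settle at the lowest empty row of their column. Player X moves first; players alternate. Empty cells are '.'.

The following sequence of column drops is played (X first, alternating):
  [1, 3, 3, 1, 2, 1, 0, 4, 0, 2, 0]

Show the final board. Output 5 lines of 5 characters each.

Move 1: X drops in col 1, lands at row 4
Move 2: O drops in col 3, lands at row 4
Move 3: X drops in col 3, lands at row 3
Move 4: O drops in col 1, lands at row 3
Move 5: X drops in col 2, lands at row 4
Move 6: O drops in col 1, lands at row 2
Move 7: X drops in col 0, lands at row 4
Move 8: O drops in col 4, lands at row 4
Move 9: X drops in col 0, lands at row 3
Move 10: O drops in col 2, lands at row 3
Move 11: X drops in col 0, lands at row 2

Answer: .....
.....
XO...
XOOX.
XXXOO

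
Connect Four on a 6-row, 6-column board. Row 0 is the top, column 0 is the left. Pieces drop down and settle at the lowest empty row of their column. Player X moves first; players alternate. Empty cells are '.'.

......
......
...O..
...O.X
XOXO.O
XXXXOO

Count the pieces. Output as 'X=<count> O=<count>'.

X=7 O=7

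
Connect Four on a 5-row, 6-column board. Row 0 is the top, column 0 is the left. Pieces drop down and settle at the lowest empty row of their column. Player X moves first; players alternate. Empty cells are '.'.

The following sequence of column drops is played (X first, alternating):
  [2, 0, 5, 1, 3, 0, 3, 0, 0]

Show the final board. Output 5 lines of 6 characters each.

Move 1: X drops in col 2, lands at row 4
Move 2: O drops in col 0, lands at row 4
Move 3: X drops in col 5, lands at row 4
Move 4: O drops in col 1, lands at row 4
Move 5: X drops in col 3, lands at row 4
Move 6: O drops in col 0, lands at row 3
Move 7: X drops in col 3, lands at row 3
Move 8: O drops in col 0, lands at row 2
Move 9: X drops in col 0, lands at row 1

Answer: ......
X.....
O.....
O..X..
OOXX.X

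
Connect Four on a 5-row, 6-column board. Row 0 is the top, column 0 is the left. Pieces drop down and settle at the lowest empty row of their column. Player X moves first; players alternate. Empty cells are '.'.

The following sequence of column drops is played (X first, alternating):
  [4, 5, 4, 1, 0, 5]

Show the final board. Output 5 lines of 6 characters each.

Answer: ......
......
......
....XO
XO..XO

Derivation:
Move 1: X drops in col 4, lands at row 4
Move 2: O drops in col 5, lands at row 4
Move 3: X drops in col 4, lands at row 3
Move 4: O drops in col 1, lands at row 4
Move 5: X drops in col 0, lands at row 4
Move 6: O drops in col 5, lands at row 3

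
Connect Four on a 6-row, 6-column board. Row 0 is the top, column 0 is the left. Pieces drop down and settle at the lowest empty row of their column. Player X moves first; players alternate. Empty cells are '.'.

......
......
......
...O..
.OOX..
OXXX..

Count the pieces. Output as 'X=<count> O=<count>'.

X=4 O=4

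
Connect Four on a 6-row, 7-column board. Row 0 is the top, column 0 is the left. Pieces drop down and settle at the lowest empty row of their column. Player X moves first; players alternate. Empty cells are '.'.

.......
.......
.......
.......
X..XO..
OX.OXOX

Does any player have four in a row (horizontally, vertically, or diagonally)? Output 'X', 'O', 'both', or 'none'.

none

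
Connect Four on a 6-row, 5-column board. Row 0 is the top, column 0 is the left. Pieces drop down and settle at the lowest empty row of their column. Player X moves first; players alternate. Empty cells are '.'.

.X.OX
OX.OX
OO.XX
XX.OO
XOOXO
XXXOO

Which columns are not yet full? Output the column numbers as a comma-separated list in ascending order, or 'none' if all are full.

col 0: top cell = '.' → open
col 1: top cell = 'X' → FULL
col 2: top cell = '.' → open
col 3: top cell = 'O' → FULL
col 4: top cell = 'X' → FULL

Answer: 0,2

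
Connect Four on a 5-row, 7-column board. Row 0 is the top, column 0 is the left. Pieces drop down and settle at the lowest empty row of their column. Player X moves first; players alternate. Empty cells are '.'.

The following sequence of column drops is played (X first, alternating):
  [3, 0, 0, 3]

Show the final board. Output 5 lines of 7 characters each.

Move 1: X drops in col 3, lands at row 4
Move 2: O drops in col 0, lands at row 4
Move 3: X drops in col 0, lands at row 3
Move 4: O drops in col 3, lands at row 3

Answer: .......
.......
.......
X..O...
O..X...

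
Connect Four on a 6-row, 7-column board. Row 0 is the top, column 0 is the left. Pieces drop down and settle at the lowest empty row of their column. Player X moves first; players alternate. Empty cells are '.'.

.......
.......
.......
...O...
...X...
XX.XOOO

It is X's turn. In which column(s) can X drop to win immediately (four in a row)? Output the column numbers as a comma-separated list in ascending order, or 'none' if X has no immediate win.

col 0: drop X → no win
col 1: drop X → no win
col 2: drop X → WIN!
col 3: drop X → no win
col 4: drop X → no win
col 5: drop X → no win
col 6: drop X → no win

Answer: 2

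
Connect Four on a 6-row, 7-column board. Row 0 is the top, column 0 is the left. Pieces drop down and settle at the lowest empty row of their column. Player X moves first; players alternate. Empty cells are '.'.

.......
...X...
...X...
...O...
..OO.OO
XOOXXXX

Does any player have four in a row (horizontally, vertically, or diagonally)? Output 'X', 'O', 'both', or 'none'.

X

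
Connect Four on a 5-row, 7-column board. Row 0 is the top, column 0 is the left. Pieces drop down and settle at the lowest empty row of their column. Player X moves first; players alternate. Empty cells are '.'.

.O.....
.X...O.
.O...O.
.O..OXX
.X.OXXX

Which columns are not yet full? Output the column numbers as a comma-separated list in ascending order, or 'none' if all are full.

col 0: top cell = '.' → open
col 1: top cell = 'O' → FULL
col 2: top cell = '.' → open
col 3: top cell = '.' → open
col 4: top cell = '.' → open
col 5: top cell = '.' → open
col 6: top cell = '.' → open

Answer: 0,2,3,4,5,6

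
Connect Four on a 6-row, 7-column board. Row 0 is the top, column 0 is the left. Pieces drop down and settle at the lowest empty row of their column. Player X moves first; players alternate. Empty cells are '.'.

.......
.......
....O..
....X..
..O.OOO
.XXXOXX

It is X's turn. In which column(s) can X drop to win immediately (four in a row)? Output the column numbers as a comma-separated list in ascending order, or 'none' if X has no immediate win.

Answer: 0

Derivation:
col 0: drop X → WIN!
col 1: drop X → no win
col 2: drop X → no win
col 3: drop X → no win
col 4: drop X → no win
col 5: drop X → no win
col 6: drop X → no win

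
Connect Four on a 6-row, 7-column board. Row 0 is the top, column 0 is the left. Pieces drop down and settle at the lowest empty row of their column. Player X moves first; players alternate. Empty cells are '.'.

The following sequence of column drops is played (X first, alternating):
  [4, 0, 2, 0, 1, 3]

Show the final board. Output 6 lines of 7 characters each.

Answer: .......
.......
.......
.......
O......
OXXOX..

Derivation:
Move 1: X drops in col 4, lands at row 5
Move 2: O drops in col 0, lands at row 5
Move 3: X drops in col 2, lands at row 5
Move 4: O drops in col 0, lands at row 4
Move 5: X drops in col 1, lands at row 5
Move 6: O drops in col 3, lands at row 5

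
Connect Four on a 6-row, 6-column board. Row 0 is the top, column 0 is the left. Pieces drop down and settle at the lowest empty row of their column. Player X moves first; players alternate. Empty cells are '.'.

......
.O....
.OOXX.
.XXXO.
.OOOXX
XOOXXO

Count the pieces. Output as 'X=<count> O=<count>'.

X=10 O=10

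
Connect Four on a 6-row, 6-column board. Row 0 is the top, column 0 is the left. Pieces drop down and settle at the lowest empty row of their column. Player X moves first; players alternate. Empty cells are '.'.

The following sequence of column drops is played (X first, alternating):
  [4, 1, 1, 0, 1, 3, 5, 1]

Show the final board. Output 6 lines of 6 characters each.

Move 1: X drops in col 4, lands at row 5
Move 2: O drops in col 1, lands at row 5
Move 3: X drops in col 1, lands at row 4
Move 4: O drops in col 0, lands at row 5
Move 5: X drops in col 1, lands at row 3
Move 6: O drops in col 3, lands at row 5
Move 7: X drops in col 5, lands at row 5
Move 8: O drops in col 1, lands at row 2

Answer: ......
......
.O....
.X....
.X....
OO.OXX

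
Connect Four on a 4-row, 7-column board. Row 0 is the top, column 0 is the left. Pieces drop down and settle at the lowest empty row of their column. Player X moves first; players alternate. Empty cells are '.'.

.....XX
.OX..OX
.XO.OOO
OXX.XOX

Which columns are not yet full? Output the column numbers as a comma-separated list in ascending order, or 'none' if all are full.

Answer: 0,1,2,3,4

Derivation:
col 0: top cell = '.' → open
col 1: top cell = '.' → open
col 2: top cell = '.' → open
col 3: top cell = '.' → open
col 4: top cell = '.' → open
col 5: top cell = 'X' → FULL
col 6: top cell = 'X' → FULL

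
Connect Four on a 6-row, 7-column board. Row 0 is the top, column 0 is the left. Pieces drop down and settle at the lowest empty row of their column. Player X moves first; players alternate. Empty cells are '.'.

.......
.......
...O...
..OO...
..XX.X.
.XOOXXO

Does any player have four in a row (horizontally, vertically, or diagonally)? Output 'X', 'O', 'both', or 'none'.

none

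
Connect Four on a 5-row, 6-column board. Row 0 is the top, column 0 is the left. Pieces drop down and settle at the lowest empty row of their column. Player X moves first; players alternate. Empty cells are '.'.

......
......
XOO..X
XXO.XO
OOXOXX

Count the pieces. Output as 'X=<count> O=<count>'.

X=8 O=7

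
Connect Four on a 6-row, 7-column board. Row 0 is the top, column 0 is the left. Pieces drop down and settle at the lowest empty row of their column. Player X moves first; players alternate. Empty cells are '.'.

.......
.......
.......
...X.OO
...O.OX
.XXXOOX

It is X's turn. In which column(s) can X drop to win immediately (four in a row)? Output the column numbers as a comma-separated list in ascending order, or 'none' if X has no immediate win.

col 0: drop X → WIN!
col 1: drop X → no win
col 2: drop X → no win
col 3: drop X → no win
col 4: drop X → no win
col 5: drop X → no win
col 6: drop X → no win

Answer: 0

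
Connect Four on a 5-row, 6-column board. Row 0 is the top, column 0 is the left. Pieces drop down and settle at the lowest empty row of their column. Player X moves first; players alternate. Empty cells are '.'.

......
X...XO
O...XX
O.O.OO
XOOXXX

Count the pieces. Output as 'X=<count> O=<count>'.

X=8 O=8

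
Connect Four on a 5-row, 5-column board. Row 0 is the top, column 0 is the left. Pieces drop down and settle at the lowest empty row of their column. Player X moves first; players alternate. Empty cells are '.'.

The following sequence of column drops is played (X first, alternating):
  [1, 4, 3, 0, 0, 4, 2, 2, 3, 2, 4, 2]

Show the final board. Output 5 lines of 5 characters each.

Answer: .....
..O..
..O.X
X.OXO
OXXXO

Derivation:
Move 1: X drops in col 1, lands at row 4
Move 2: O drops in col 4, lands at row 4
Move 3: X drops in col 3, lands at row 4
Move 4: O drops in col 0, lands at row 4
Move 5: X drops in col 0, lands at row 3
Move 6: O drops in col 4, lands at row 3
Move 7: X drops in col 2, lands at row 4
Move 8: O drops in col 2, lands at row 3
Move 9: X drops in col 3, lands at row 3
Move 10: O drops in col 2, lands at row 2
Move 11: X drops in col 4, lands at row 2
Move 12: O drops in col 2, lands at row 1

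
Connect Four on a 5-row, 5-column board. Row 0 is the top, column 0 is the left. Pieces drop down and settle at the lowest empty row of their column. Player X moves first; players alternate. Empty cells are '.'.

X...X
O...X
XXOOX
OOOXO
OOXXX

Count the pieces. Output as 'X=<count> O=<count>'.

X=10 O=9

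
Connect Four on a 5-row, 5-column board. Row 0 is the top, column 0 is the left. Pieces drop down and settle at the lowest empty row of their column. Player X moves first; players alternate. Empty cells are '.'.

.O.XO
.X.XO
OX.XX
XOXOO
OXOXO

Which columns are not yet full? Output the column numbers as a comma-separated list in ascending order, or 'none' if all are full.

col 0: top cell = '.' → open
col 1: top cell = 'O' → FULL
col 2: top cell = '.' → open
col 3: top cell = 'X' → FULL
col 4: top cell = 'O' → FULL

Answer: 0,2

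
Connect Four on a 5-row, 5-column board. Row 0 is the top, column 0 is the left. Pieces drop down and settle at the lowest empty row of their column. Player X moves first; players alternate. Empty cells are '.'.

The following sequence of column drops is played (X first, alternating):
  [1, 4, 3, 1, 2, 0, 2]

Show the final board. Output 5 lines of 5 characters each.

Answer: .....
.....
.....
.OX..
OXXXO

Derivation:
Move 1: X drops in col 1, lands at row 4
Move 2: O drops in col 4, lands at row 4
Move 3: X drops in col 3, lands at row 4
Move 4: O drops in col 1, lands at row 3
Move 5: X drops in col 2, lands at row 4
Move 6: O drops in col 0, lands at row 4
Move 7: X drops in col 2, lands at row 3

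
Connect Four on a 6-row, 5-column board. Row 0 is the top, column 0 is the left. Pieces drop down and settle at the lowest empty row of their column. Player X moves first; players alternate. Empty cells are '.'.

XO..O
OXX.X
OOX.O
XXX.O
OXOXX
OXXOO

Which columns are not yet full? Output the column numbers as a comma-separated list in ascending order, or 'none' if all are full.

col 0: top cell = 'X' → FULL
col 1: top cell = 'O' → FULL
col 2: top cell = '.' → open
col 3: top cell = '.' → open
col 4: top cell = 'O' → FULL

Answer: 2,3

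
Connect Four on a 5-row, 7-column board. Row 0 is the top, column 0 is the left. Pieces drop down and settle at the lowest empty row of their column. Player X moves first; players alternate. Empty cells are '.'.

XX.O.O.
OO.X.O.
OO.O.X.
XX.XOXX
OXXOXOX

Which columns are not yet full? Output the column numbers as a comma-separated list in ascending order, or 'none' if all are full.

Answer: 2,4,6

Derivation:
col 0: top cell = 'X' → FULL
col 1: top cell = 'X' → FULL
col 2: top cell = '.' → open
col 3: top cell = 'O' → FULL
col 4: top cell = '.' → open
col 5: top cell = 'O' → FULL
col 6: top cell = '.' → open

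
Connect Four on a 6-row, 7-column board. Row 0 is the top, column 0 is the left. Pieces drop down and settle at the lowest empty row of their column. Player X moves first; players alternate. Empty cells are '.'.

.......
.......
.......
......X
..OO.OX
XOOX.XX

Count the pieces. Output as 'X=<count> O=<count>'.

X=6 O=5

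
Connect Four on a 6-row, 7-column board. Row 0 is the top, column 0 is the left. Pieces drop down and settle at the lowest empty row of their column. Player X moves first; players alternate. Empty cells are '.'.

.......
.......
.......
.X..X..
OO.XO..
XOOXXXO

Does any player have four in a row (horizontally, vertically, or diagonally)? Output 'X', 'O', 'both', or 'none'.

none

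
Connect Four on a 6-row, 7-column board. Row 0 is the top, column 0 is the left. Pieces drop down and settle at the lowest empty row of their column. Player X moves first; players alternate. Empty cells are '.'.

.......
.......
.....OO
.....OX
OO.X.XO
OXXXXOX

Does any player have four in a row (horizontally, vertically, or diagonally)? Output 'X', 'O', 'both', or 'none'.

X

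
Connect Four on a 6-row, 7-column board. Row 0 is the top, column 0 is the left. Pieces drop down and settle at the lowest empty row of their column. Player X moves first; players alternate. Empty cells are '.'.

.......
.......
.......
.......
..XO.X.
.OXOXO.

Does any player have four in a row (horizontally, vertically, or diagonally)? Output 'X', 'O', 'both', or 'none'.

none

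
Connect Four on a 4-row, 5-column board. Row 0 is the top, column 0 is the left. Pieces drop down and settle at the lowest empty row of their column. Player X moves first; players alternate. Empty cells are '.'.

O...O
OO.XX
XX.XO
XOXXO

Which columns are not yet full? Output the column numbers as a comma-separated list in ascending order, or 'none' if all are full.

col 0: top cell = 'O' → FULL
col 1: top cell = '.' → open
col 2: top cell = '.' → open
col 3: top cell = '.' → open
col 4: top cell = 'O' → FULL

Answer: 1,2,3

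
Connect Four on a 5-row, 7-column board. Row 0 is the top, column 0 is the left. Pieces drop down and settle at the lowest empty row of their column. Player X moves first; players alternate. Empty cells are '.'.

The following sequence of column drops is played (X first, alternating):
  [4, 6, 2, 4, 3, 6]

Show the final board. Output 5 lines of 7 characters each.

Answer: .......
.......
.......
....O.O
..XXX.O

Derivation:
Move 1: X drops in col 4, lands at row 4
Move 2: O drops in col 6, lands at row 4
Move 3: X drops in col 2, lands at row 4
Move 4: O drops in col 4, lands at row 3
Move 5: X drops in col 3, lands at row 4
Move 6: O drops in col 6, lands at row 3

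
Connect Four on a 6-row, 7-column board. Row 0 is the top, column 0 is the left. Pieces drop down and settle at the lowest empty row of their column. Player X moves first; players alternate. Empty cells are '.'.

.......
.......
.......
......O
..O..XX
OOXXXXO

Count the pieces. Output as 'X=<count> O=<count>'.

X=6 O=5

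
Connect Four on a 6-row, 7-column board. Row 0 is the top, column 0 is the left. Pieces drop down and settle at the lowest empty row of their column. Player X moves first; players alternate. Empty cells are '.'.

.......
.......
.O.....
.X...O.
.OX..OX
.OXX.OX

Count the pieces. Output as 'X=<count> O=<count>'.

X=6 O=6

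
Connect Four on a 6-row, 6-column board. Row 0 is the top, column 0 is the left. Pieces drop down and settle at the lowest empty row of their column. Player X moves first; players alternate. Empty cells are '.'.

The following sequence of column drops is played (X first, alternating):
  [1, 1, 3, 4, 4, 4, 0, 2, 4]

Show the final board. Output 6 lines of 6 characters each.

Answer: ......
......
....X.
....O.
.O..X.
XXOXO.

Derivation:
Move 1: X drops in col 1, lands at row 5
Move 2: O drops in col 1, lands at row 4
Move 3: X drops in col 3, lands at row 5
Move 4: O drops in col 4, lands at row 5
Move 5: X drops in col 4, lands at row 4
Move 6: O drops in col 4, lands at row 3
Move 7: X drops in col 0, lands at row 5
Move 8: O drops in col 2, lands at row 5
Move 9: X drops in col 4, lands at row 2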